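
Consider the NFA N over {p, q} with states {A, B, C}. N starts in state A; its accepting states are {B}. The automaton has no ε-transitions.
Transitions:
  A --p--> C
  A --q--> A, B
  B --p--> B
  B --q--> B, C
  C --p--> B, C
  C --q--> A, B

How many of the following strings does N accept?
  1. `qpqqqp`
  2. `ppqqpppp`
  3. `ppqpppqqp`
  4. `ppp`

4

`qpqqqp`: accepted
`ppqqpppp`: accepted
`ppqpppqqp`: accepted
`ppp`: accepted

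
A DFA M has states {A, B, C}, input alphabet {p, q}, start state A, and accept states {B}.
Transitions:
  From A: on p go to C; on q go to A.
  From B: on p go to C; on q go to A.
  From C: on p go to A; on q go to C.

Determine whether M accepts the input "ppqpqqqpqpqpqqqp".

rejected

A --p--> C
C --p--> A
A --q--> A
A --p--> C
C --q--> C
C --q--> C
C --q--> C
C --p--> A
A --q--> A
A --p--> C
C --q--> C
C --p--> A
A --q--> A
A --q--> A
A --q--> A
A --p--> C
End in state C, which is not an accepting state.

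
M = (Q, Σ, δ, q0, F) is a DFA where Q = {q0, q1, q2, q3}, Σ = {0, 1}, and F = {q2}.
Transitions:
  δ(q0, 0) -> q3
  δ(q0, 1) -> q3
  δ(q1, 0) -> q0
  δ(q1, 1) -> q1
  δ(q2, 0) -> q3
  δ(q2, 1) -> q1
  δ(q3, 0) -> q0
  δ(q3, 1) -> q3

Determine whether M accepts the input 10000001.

rejected

q0 --1--> q3
q3 --0--> q0
q0 --0--> q3
q3 --0--> q0
q0 --0--> q3
q3 --0--> q0
q0 --0--> q3
q3 --1--> q3
End in state q3, which is not an accepting state.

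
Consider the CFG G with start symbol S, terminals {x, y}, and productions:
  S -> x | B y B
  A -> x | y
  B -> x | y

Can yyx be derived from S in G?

S ⇒ ByB ⇒ yyB ⇒ yyx

yes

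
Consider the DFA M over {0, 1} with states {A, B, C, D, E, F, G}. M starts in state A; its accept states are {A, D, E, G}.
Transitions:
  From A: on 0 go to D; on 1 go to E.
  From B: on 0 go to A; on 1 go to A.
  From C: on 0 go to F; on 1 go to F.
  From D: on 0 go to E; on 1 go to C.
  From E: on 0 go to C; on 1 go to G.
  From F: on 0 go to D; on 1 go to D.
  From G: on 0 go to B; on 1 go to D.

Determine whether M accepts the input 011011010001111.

A --0--> D
D --1--> C
C --1--> F
F --0--> D
D --1--> C
C --1--> F
F --0--> D
D --1--> C
C --0--> F
F --0--> D
D --0--> E
E --1--> G
G --1--> D
D --1--> C
C --1--> F
End in state F, which is not an accepting state.

rejected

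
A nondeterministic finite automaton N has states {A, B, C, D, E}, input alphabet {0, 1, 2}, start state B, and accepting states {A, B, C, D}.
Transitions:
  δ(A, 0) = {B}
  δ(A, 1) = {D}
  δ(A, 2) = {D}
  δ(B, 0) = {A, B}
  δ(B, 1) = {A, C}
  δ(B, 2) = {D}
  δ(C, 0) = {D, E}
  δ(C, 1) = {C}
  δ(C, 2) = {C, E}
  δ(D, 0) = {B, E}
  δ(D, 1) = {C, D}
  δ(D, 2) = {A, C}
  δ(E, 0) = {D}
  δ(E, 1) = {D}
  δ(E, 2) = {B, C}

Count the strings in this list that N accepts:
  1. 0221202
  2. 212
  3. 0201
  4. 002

0221202: accepted
212: accepted
0201: accepted
002: accepted

4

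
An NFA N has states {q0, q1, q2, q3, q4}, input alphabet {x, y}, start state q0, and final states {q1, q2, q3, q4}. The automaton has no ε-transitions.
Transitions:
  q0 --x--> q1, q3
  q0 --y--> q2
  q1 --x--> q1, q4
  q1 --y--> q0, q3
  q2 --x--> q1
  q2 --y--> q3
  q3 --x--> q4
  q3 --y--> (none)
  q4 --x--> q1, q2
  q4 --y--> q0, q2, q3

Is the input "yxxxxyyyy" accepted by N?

Start: {q0}
read y: {q2}
read x: {q1}
read x: {q1, q4}
read x: {q1, q2, q4}
read x: {q1, q2, q4}
read y: {q0, q2, q3}
read y: {q2, q3}
read y: {q3}
read y: {}
Reachable ∩ accepting = {} — empty.

rejected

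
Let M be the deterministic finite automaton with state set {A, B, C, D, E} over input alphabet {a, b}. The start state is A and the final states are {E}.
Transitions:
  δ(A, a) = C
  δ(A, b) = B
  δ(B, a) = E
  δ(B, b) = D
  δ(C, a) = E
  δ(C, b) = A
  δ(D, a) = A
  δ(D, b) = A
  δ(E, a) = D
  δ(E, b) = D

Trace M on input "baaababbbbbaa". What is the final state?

E

A --b--> B
B --a--> E
E --a--> D
D --a--> A
A --b--> B
B --a--> E
E --b--> D
D --b--> A
A --b--> B
B --b--> D
D --b--> A
A --a--> C
C --a--> E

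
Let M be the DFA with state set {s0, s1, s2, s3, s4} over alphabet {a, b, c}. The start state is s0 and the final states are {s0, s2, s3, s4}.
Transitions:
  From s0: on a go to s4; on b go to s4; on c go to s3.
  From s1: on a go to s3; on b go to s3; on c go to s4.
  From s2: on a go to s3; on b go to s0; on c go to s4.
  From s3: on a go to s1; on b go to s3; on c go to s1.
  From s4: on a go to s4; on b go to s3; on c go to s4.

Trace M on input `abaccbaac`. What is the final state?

s1

s0 --a--> s4
s4 --b--> s3
s3 --a--> s1
s1 --c--> s4
s4 --c--> s4
s4 --b--> s3
s3 --a--> s1
s1 --a--> s3
s3 --c--> s1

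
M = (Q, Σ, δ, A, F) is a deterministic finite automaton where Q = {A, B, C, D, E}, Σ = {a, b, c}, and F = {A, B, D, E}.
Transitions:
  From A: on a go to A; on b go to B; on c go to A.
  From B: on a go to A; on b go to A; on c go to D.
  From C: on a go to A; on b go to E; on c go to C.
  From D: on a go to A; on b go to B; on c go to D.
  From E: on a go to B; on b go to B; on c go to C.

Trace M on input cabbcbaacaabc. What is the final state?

A --c--> A
A --a--> A
A --b--> B
B --b--> A
A --c--> A
A --b--> B
B --a--> A
A --a--> A
A --c--> A
A --a--> A
A --a--> A
A --b--> B
B --c--> D

D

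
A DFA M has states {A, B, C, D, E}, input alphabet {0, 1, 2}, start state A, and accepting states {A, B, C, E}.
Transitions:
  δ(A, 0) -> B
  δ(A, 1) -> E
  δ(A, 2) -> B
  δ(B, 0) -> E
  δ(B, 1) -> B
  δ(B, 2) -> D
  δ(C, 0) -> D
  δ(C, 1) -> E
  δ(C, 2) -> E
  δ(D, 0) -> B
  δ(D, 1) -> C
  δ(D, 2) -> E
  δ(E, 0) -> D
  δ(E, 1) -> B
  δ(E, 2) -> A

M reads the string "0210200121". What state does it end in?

A --0--> B
B --2--> D
D --1--> C
C --0--> D
D --2--> E
E --0--> D
D --0--> B
B --1--> B
B --2--> D
D --1--> C

C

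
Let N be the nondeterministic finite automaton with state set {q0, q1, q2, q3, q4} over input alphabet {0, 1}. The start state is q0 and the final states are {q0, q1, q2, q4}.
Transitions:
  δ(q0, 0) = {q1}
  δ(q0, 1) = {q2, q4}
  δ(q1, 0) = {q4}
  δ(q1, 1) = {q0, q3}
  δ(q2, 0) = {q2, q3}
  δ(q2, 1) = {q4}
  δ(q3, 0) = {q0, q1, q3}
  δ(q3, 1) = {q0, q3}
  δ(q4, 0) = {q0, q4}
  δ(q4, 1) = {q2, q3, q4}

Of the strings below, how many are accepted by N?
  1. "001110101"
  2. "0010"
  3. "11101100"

"001110101": accepted
"0010": accepted
"11101100": accepted

3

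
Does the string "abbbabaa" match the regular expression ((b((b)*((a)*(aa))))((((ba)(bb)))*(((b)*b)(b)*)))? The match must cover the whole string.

no

No split of abbbabaa into u·v has (b((b)*((a)*(aa)))) matching u and ((((ba)(bb)))*(((b)*b)(b)*)) matching v.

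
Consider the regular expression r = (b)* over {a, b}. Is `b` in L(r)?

yes

Split into 1 piece b; each matches b.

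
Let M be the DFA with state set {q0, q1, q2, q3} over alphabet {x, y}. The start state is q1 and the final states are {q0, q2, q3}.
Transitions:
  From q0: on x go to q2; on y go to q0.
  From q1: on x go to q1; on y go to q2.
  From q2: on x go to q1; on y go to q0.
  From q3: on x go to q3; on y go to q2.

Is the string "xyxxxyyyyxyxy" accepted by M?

q1 --x--> q1
q1 --y--> q2
q2 --x--> q1
q1 --x--> q1
q1 --x--> q1
q1 --y--> q2
q2 --y--> q0
q0 --y--> q0
q0 --y--> q0
q0 --x--> q2
q2 --y--> q0
q0 --x--> q2
q2 --y--> q0
End in state q0, which is an accepting state.

accepted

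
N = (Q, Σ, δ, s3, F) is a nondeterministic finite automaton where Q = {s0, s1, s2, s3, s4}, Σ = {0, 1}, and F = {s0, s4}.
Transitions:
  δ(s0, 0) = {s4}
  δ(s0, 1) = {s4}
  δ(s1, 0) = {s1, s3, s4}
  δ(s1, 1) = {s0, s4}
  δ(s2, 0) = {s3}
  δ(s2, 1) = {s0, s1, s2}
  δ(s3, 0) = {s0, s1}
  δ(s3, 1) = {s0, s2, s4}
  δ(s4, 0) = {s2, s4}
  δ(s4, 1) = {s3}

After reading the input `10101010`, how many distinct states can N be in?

5

Start: {s3}
read 1: {s0, s2, s4}
read 0: {s2, s3, s4}
read 1: {s0, s1, s2, s3, s4}
read 0: {s0, s1, s2, s3, s4}
read 1: {s0, s1, s2, s3, s4}
read 0: {s0, s1, s2, s3, s4}
read 1: {s0, s1, s2, s3, s4}
read 0: {s0, s1, s2, s3, s4}
Final reachable set {s0, s1, s2, s3, s4} has 5 states.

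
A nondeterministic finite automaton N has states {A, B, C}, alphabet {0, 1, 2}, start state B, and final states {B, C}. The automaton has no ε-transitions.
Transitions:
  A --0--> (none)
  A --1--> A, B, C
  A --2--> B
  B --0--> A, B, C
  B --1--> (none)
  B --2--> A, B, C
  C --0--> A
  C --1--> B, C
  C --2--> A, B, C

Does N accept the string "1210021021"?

rejected

Start: {B}
read 1: {}
The reachable set is empty and stays empty for the remaining 9 symbols.
Reachable ∩ accepting = {} — empty.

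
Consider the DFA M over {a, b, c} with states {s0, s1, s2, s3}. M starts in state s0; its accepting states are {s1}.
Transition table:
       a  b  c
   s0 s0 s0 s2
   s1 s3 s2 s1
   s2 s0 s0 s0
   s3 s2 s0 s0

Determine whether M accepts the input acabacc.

s0 --a--> s0
s0 --c--> s2
s2 --a--> s0
s0 --b--> s0
s0 --a--> s0
s0 --c--> s2
s2 --c--> s0
End in state s0, which is not an accepting state.

rejected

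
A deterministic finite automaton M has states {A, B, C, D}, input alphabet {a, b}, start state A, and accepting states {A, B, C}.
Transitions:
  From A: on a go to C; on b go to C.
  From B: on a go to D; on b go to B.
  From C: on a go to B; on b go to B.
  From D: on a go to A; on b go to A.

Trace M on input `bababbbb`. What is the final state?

B

A --b--> C
C --a--> B
B --b--> B
B --a--> D
D --b--> A
A --b--> C
C --b--> B
B --b--> B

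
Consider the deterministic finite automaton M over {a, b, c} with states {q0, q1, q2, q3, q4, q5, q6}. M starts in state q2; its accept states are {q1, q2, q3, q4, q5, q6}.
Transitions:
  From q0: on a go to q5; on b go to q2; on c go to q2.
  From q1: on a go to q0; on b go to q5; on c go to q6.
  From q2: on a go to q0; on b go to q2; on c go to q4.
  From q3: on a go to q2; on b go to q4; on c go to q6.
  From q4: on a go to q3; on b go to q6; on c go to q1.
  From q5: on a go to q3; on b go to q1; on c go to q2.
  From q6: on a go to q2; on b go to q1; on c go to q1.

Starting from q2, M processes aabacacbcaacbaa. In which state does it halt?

q0

q2 --a--> q0
q0 --a--> q5
q5 --b--> q1
q1 --a--> q0
q0 --c--> q2
q2 --a--> q0
q0 --c--> q2
q2 --b--> q2
q2 --c--> q4
q4 --a--> q3
q3 --a--> q2
q2 --c--> q4
q4 --b--> q6
q6 --a--> q2
q2 --a--> q0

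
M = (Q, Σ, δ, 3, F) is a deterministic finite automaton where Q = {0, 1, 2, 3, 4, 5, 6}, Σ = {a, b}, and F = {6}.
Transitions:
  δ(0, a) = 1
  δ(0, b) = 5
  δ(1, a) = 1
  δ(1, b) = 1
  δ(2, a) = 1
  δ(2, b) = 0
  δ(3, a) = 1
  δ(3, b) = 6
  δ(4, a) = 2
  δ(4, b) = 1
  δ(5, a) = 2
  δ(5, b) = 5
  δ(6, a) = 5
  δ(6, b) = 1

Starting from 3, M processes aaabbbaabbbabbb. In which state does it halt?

3 --a--> 1
1 --a--> 1
1 --a--> 1
1 --b--> 1
1 --b--> 1
1 --b--> 1
1 --a--> 1
1 --a--> 1
1 --b--> 1
1 --b--> 1
1 --b--> 1
1 --a--> 1
1 --b--> 1
1 --b--> 1
1 --b--> 1

1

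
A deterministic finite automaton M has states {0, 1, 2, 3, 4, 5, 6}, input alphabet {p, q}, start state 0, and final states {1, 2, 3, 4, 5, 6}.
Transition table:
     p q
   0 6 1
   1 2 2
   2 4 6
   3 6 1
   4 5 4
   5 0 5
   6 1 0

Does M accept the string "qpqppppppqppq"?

0 --q--> 1
1 --p--> 2
2 --q--> 6
6 --p--> 1
1 --p--> 2
2 --p--> 4
4 --p--> 5
5 --p--> 0
0 --p--> 6
6 --q--> 0
0 --p--> 6
6 --p--> 1
1 --q--> 2
End in state 2, which is an accepting state.

accepted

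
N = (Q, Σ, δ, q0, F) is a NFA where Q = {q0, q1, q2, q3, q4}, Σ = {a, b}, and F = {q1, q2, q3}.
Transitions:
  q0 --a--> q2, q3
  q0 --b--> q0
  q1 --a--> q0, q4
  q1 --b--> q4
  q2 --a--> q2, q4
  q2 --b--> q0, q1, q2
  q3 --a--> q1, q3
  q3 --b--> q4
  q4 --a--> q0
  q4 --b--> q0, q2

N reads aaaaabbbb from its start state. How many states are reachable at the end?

4

Start: {q0}
read a: {q2, q3}
read a: {q1, q2, q3, q4}
read a: {q0, q1, q2, q3, q4}
read a: {q0, q1, q2, q3, q4}
read a: {q0, q1, q2, q3, q4}
read b: {q0, q1, q2, q4}
read b: {q0, q1, q2, q4}
read b: {q0, q1, q2, q4}
read b: {q0, q1, q2, q4}
Final reachable set {q0, q1, q2, q4} has 4 states.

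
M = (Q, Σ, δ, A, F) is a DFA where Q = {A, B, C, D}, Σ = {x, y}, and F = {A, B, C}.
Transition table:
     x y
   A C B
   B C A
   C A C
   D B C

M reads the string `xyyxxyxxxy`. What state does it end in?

B

A --x--> C
C --y--> C
C --y--> C
C --x--> A
A --x--> C
C --y--> C
C --x--> A
A --x--> C
C --x--> A
A --y--> B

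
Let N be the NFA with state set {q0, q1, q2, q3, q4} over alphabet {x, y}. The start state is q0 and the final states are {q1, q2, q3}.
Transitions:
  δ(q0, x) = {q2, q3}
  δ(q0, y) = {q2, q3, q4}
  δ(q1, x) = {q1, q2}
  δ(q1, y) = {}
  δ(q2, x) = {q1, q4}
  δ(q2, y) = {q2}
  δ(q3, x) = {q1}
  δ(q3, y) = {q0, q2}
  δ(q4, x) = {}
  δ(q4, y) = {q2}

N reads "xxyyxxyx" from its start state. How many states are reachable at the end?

Start: {q0}
read x: {q2, q3}
read x: {q1, q4}
read y: {q2}
read y: {q2}
read x: {q1, q4}
read x: {q1, q2}
read y: {q2}
read x: {q1, q4}
Final reachable set {q1, q4} has 2 states.

2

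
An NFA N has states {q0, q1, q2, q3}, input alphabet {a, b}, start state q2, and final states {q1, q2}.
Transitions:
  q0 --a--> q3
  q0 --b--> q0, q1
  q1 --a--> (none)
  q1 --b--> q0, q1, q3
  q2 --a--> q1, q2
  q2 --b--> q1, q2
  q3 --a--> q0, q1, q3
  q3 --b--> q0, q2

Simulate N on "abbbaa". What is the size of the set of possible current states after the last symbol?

Start: {q2}
read a: {q1, q2}
read b: {q0, q1, q2, q3}
read b: {q0, q1, q2, q3}
read b: {q0, q1, q2, q3}
read a: {q0, q1, q2, q3}
read a: {q0, q1, q2, q3}
Final reachable set {q0, q1, q2, q3} has 4 states.

4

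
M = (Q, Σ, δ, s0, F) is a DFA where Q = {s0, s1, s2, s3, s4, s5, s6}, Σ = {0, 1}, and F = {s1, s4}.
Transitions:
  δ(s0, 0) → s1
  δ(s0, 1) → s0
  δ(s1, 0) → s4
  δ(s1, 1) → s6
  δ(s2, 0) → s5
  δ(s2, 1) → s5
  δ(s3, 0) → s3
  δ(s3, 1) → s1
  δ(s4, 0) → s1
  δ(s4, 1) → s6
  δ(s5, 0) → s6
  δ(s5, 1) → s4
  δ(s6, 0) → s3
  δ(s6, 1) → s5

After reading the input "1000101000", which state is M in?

s0 --1--> s0
s0 --0--> s1
s1 --0--> s4
s4 --0--> s1
s1 --1--> s6
s6 --0--> s3
s3 --1--> s1
s1 --0--> s4
s4 --0--> s1
s1 --0--> s4

s4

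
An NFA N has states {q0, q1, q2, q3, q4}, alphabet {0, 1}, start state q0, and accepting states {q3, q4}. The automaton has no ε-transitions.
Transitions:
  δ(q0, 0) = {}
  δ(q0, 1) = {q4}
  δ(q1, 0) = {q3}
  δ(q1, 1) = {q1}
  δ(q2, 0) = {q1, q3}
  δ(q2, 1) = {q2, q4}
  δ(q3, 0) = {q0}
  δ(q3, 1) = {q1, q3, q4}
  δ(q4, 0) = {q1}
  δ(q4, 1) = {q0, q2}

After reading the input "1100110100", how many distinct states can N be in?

Start: {q0}
read 1: {q4}
read 1: {q0, q2}
read 0: {q1, q3}
read 0: {q0, q3}
read 1: {q1, q3, q4}
read 1: {q0, q1, q2, q3, q4}
read 0: {q0, q1, q3}
read 1: {q1, q3, q4}
read 0: {q0, q1, q3}
read 0: {q0, q3}
Final reachable set {q0, q3} has 2 states.

2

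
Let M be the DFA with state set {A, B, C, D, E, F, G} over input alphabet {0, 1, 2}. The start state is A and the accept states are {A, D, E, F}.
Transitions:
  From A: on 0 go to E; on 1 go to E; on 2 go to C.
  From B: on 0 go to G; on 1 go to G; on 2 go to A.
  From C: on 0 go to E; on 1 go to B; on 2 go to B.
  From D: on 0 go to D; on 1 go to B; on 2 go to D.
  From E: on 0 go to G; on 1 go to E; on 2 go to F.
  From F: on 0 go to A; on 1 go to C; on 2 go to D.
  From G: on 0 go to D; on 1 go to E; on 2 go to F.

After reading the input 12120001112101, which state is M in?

A --1--> E
E --2--> F
F --1--> C
C --2--> B
B --0--> G
G --0--> D
D --0--> D
D --1--> B
B --1--> G
G --1--> E
E --2--> F
F --1--> C
C --0--> E
E --1--> E

E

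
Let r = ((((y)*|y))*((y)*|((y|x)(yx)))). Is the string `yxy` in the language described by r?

No split of yxy into u·v has (((y)*|y))* matching u and ((y)*|((y|x)(yx))) matching v.

no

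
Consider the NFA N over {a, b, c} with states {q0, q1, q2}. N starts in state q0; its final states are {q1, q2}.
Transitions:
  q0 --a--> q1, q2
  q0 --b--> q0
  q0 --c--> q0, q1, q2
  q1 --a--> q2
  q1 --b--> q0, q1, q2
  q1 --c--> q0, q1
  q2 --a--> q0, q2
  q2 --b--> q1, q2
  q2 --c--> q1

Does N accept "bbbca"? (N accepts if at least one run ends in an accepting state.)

accepted

Start: {q0}
read b: {q0}
read b: {q0}
read b: {q0}
read c: {q0, q1, q2}
read a: {q0, q1, q2}
Reachable ∩ accepting = {q1, q2} — nonempty.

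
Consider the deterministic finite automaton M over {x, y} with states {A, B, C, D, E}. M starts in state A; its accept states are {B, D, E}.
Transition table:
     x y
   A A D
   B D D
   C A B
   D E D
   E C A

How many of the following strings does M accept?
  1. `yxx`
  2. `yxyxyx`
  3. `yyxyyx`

`yxx`: rejected
`yxyxyx`: accepted
`yyxyyx`: accepted

2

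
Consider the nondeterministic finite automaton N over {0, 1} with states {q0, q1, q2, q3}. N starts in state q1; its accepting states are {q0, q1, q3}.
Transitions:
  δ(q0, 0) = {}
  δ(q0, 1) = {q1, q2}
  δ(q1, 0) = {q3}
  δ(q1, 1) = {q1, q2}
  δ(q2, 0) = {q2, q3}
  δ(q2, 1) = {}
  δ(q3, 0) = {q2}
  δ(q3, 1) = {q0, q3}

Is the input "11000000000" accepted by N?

accepted

Start: {q1}
read 1: {q1, q2}
read 1: {q1, q2}
read 0: {q2, q3}
read 0: {q2, q3}
read 0: {q2, q3}
read 0: {q2, q3}
read 0: {q2, q3}
read 0: {q2, q3}
read 0: {q2, q3}
read 0: {q2, q3}
read 0: {q2, q3}
Reachable ∩ accepting = {q3} — nonempty.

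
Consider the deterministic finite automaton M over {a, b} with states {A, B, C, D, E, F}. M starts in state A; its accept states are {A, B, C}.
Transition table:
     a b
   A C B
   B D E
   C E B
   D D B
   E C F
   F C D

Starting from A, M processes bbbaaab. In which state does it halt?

B

A --b--> B
B --b--> E
E --b--> F
F --a--> C
C --a--> E
E --a--> C
C --b--> B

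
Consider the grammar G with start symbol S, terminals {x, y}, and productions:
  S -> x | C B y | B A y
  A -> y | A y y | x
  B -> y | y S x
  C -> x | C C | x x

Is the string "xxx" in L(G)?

no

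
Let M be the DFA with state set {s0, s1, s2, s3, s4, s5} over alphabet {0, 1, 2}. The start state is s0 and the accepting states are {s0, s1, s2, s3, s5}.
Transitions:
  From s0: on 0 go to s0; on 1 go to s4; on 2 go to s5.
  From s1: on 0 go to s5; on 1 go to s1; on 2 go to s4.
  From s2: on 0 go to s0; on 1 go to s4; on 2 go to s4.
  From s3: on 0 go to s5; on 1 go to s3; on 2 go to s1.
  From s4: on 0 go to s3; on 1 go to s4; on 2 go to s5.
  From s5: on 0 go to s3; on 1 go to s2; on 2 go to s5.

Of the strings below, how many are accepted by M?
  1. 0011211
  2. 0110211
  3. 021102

0011211: rejected
0110211: accepted
021102: accepted

2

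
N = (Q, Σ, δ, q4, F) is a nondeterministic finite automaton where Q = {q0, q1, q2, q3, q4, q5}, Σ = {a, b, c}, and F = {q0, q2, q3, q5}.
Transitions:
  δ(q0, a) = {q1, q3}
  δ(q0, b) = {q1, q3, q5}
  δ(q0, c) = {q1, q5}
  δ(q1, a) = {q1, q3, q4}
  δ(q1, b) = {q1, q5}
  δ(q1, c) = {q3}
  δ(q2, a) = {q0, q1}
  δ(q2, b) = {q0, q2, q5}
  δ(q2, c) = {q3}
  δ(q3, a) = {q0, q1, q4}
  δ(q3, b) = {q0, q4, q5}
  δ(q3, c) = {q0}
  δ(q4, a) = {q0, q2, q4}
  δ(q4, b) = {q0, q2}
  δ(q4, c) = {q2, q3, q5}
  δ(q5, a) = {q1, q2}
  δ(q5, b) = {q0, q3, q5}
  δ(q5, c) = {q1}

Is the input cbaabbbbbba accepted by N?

Start: {q4}
read c: {q2, q3, q5}
read b: {q0, q2, q3, q4, q5}
read a: {q0, q1, q2, q3, q4}
read a: {q0, q1, q2, q3, q4}
read b: {q0, q1, q2, q3, q4, q5}
read b: {q0, q1, q2, q3, q4, q5}
read b: {q0, q1, q2, q3, q4, q5}
read b: {q0, q1, q2, q3, q4, q5}
read b: {q0, q1, q2, q3, q4, q5}
read b: {q0, q1, q2, q3, q4, q5}
read a: {q0, q1, q2, q3, q4}
Reachable ∩ accepting = {q0, q2, q3} — nonempty.

accepted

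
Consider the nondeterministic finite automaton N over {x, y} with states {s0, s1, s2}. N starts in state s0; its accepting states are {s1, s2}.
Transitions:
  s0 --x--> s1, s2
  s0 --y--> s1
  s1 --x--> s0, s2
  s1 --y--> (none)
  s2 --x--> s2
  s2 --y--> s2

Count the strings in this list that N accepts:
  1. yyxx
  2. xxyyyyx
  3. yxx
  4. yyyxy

yyxx: rejected
xxyyyyx: accepted
yxx: accepted
yyyxy: rejected

2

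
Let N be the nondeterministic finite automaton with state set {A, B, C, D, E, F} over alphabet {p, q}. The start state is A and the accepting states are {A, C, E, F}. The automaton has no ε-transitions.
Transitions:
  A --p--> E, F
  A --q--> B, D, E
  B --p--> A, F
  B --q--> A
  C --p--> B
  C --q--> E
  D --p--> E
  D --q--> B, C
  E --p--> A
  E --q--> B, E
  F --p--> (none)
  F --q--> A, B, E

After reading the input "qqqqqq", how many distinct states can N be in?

Start: {A}
read q: {B, D, E}
read q: {A, B, C, E}
read q: {A, B, D, E}
read q: {A, B, C, D, E}
read q: {A, B, C, D, E}
read q: {A, B, C, D, E}
Final reachable set {A, B, C, D, E} has 5 states.

5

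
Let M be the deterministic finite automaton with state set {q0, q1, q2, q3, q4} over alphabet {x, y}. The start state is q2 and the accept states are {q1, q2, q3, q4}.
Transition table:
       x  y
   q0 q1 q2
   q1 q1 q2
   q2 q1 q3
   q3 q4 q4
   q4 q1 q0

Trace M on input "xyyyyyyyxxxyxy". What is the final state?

q2

q2 --x--> q1
q1 --y--> q2
q2 --y--> q3
q3 --y--> q4
q4 --y--> q0
q0 --y--> q2
q2 --y--> q3
q3 --y--> q4
q4 --x--> q1
q1 --x--> q1
q1 --x--> q1
q1 --y--> q2
q2 --x--> q1
q1 --y--> q2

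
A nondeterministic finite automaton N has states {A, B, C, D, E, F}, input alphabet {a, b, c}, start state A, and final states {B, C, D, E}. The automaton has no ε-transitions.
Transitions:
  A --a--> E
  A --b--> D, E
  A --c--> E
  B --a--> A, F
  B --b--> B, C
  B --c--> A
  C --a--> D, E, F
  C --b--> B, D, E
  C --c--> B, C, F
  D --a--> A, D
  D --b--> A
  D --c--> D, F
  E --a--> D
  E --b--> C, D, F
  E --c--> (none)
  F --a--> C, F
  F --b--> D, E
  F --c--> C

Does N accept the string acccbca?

rejected

Start: {A}
read a: {E}
read c: {}
The reachable set is empty and stays empty for the remaining 5 symbols.
Reachable ∩ accepting = {} — empty.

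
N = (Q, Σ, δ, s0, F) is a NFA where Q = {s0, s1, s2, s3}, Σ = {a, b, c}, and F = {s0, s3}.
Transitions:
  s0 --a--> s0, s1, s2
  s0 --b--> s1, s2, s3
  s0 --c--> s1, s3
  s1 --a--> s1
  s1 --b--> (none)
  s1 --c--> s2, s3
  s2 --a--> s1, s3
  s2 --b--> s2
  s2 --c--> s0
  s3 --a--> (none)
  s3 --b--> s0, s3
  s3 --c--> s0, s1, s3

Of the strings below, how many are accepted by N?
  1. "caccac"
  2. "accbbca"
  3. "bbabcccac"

3

"caccac": accepted
"accbbca": accepted
"bbabcccac": accepted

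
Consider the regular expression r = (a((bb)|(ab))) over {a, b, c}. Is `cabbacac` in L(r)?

no

No split of cabbacac into u·v has a matching u and ((bb)|(ab)) matching v.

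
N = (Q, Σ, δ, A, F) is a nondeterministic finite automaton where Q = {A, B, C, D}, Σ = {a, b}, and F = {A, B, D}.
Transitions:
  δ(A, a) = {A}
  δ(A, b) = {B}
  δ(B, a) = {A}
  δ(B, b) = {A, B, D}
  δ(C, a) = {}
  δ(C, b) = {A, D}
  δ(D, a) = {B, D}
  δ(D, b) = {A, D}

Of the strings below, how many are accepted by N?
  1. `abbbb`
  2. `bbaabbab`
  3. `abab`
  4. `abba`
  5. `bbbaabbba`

`abbbb`: accepted
`bbaabbab`: accepted
`abab`: accepted
`abba`: accepted
`bbbaabbba`: accepted

5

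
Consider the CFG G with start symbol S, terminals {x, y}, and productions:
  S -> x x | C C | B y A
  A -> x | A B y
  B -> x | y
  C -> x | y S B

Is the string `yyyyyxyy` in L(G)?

no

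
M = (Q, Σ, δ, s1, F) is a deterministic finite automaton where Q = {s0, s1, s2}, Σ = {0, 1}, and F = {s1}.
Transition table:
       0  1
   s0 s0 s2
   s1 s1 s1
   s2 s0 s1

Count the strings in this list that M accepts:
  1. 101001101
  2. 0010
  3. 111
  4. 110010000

4

101001101: accepted
0010: accepted
111: accepted
110010000: accepted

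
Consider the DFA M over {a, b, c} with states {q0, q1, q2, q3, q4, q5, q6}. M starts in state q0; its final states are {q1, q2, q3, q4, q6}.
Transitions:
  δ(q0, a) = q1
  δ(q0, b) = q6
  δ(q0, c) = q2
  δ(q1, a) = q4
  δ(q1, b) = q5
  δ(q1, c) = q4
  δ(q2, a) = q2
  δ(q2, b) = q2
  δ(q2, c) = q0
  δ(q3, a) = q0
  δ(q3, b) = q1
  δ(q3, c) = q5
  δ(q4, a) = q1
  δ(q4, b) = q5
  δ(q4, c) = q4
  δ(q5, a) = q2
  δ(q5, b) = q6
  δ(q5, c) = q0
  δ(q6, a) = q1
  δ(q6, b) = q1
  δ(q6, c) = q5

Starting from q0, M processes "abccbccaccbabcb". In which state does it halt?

q6

q0 --a--> q1
q1 --b--> q5
q5 --c--> q0
q0 --c--> q2
q2 --b--> q2
q2 --c--> q0
q0 --c--> q2
q2 --a--> q2
q2 --c--> q0
q0 --c--> q2
q2 --b--> q2
q2 --a--> q2
q2 --b--> q2
q2 --c--> q0
q0 --b--> q6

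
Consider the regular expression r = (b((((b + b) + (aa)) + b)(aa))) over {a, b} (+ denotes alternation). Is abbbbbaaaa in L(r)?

no

No split of abbbbbaaaa into u·v has b matching u and ((((b+b)+(aa))+b)(aa)) matching v.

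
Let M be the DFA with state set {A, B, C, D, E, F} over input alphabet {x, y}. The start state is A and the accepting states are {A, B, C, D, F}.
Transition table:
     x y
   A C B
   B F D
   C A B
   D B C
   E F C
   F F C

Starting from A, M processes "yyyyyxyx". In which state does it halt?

B

A --y--> B
B --y--> D
D --y--> C
C --y--> B
B --y--> D
D --x--> B
B --y--> D
D --x--> B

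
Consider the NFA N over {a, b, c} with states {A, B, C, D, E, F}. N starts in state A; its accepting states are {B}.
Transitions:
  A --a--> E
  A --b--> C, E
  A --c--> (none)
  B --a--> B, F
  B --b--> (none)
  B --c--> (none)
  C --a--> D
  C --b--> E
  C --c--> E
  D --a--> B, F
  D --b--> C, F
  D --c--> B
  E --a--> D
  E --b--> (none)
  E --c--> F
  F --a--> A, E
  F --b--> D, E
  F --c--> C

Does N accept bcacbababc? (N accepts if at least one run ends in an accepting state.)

accepted

Start: {A}
read b: {C, E}
read c: {E, F}
read a: {A, D, E}
read c: {B, F}
read b: {D, E}
read a: {B, D, F}
read b: {C, D, E, F}
read a: {A, B, D, E, F}
read b: {C, D, E, F}
read c: {B, C, E, F}
Reachable ∩ accepting = {B} — nonempty.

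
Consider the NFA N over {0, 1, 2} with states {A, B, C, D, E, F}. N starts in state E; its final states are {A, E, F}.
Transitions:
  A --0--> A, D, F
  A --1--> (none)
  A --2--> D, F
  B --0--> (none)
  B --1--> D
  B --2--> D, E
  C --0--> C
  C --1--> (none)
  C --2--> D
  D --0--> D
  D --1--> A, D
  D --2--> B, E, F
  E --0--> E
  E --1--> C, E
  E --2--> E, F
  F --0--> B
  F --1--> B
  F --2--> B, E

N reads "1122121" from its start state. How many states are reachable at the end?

5

Start: {E}
read 1: {C, E}
read 1: {C, E}
read 2: {D, E, F}
read 2: {B, E, F}
read 1: {B, C, D, E}
read 2: {B, D, E, F}
read 1: {A, B, C, D, E}
Final reachable set {A, B, C, D, E} has 5 states.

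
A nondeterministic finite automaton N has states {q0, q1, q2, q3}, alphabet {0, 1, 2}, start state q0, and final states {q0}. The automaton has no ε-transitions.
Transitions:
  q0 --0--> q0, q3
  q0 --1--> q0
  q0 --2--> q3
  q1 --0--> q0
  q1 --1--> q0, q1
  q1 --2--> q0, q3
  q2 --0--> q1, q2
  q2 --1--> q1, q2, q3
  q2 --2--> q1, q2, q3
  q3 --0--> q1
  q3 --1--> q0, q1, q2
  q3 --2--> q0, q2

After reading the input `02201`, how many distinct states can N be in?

Start: {q0}
read 0: {q0, q3}
read 2: {q0, q2, q3}
read 2: {q0, q1, q2, q3}
read 0: {q0, q1, q2, q3}
read 1: {q0, q1, q2, q3}
Final reachable set {q0, q1, q2, q3} has 4 states.

4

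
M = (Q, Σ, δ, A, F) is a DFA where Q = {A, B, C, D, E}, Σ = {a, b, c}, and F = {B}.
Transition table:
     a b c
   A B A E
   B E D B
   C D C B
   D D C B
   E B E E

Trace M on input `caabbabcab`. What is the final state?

E

A --c--> E
E --a--> B
B --a--> E
E --b--> E
E --b--> E
E --a--> B
B --b--> D
D --c--> B
B --a--> E
E --b--> E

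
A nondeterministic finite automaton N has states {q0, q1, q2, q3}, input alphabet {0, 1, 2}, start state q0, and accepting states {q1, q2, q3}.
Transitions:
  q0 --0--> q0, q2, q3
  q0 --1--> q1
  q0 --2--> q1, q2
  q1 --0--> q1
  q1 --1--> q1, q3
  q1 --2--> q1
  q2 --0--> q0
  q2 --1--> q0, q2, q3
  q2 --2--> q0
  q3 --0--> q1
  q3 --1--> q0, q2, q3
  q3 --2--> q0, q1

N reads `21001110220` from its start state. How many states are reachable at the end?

4

Start: {q0}
read 2: {q1, q2}
read 1: {q0, q1, q2, q3}
read 0: {q0, q1, q2, q3}
read 0: {q0, q1, q2, q3}
read 1: {q0, q1, q2, q3}
read 1: {q0, q1, q2, q3}
read 1: {q0, q1, q2, q3}
read 0: {q0, q1, q2, q3}
read 2: {q0, q1, q2}
read 2: {q0, q1, q2}
read 0: {q0, q1, q2, q3}
Final reachable set {q0, q1, q2, q3} has 4 states.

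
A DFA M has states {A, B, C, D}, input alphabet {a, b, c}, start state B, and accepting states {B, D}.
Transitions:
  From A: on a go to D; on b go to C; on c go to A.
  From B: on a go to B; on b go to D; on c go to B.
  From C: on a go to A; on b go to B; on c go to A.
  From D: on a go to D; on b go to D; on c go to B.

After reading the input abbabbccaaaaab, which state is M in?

B --a--> B
B --b--> D
D --b--> D
D --a--> D
D --b--> D
D --b--> D
D --c--> B
B --c--> B
B --a--> B
B --a--> B
B --a--> B
B --a--> B
B --a--> B
B --b--> D

D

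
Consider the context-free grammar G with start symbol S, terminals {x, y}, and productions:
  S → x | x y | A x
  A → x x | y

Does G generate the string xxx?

S ⇒ Ax ⇒ xxx

yes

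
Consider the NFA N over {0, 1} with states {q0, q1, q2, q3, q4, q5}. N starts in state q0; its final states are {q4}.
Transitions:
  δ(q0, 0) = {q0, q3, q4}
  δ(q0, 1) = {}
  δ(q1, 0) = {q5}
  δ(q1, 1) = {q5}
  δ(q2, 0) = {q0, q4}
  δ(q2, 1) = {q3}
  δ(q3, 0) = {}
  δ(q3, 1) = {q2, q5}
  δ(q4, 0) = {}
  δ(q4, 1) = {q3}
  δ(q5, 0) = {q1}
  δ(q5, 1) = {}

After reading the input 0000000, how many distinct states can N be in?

3

Start: {q0}
read 0: {q0, q3, q4}
read 0: {q0, q3, q4}
read 0: {q0, q3, q4}
read 0: {q0, q3, q4}
read 0: {q0, q3, q4}
read 0: {q0, q3, q4}
read 0: {q0, q3, q4}
Final reachable set {q0, q3, q4} has 3 states.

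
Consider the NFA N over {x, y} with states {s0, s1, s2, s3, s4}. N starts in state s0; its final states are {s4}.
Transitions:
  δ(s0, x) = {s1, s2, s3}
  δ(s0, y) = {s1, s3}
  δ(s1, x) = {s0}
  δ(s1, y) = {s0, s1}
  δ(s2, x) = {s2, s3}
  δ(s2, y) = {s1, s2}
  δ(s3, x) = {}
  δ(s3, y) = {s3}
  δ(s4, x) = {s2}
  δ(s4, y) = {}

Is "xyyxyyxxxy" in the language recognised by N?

Start: {s0}
read x: {s1, s2, s3}
read y: {s0, s1, s2, s3}
read y: {s0, s1, s2, s3}
read x: {s0, s1, s2, s3}
read y: {s0, s1, s2, s3}
read y: {s0, s1, s2, s3}
read x: {s0, s1, s2, s3}
read x: {s0, s1, s2, s3}
read x: {s0, s1, s2, s3}
read y: {s0, s1, s2, s3}
Reachable ∩ accepting = {} — empty.

rejected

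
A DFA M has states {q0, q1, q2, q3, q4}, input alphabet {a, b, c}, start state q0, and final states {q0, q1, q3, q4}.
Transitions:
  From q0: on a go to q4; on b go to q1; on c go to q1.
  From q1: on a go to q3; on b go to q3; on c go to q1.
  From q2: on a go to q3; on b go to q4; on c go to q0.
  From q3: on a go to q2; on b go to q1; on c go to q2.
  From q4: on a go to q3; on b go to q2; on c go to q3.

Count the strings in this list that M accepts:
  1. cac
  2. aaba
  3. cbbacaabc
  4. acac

3

cac: rejected
aaba: accepted
cbbacaabc: accepted
acac: accepted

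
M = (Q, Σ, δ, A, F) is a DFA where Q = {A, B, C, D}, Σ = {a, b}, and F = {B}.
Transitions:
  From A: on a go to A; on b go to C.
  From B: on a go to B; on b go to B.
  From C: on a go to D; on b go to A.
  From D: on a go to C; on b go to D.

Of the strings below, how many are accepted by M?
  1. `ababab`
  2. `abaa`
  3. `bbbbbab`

0

`ababab`: rejected
`abaa`: rejected
`bbbbbab`: rejected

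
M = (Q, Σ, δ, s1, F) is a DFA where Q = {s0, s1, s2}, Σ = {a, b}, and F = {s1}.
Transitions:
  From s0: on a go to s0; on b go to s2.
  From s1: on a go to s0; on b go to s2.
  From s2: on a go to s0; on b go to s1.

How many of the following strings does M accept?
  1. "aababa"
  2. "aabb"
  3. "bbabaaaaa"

"aababa": rejected
"aabb": accepted
"bbabaaaaa": rejected

1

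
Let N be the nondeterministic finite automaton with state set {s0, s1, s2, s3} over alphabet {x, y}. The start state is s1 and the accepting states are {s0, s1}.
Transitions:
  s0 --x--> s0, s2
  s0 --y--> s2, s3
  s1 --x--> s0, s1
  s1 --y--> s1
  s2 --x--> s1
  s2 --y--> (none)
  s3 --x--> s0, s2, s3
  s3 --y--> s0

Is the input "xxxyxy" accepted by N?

Start: {s1}
read x: {s0, s1}
read x: {s0, s1, s2}
read x: {s0, s1, s2}
read y: {s1, s2, s3}
read x: {s0, s1, s2, s3}
read y: {s0, s1, s2, s3}
Reachable ∩ accepting = {s0, s1} — nonempty.

accepted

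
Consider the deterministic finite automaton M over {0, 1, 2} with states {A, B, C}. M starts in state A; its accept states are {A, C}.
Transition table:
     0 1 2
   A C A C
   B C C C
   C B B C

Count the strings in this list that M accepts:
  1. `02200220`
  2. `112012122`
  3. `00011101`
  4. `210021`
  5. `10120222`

`02200220`: rejected
`112012122`: accepted
`00011101`: rejected
`210021`: rejected
`10120222`: accepted

2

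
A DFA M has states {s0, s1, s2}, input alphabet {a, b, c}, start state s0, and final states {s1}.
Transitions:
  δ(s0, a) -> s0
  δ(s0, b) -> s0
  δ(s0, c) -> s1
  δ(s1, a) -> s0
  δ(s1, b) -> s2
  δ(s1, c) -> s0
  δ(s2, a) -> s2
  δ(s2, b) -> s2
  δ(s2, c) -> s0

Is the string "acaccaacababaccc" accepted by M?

accepted

s0 --a--> s0
s0 --c--> s1
s1 --a--> s0
s0 --c--> s1
s1 --c--> s0
s0 --a--> s0
s0 --a--> s0
s0 --c--> s1
s1 --a--> s0
s0 --b--> s0
s0 --a--> s0
s0 --b--> s0
s0 --a--> s0
s0 --c--> s1
s1 --c--> s0
s0 --c--> s1
End in state s1, which is an accepting state.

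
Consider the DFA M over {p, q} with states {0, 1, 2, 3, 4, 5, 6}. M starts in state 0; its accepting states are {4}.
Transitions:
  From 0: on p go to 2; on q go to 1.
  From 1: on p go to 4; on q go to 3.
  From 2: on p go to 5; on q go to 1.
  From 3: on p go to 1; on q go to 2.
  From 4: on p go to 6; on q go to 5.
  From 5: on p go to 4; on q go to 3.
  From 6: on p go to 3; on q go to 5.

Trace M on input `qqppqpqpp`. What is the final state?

0 --q--> 1
1 --q--> 3
3 --p--> 1
1 --p--> 4
4 --q--> 5
5 --p--> 4
4 --q--> 5
5 --p--> 4
4 --p--> 6

6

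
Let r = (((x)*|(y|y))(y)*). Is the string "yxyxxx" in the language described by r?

no

No split of yxyxxx into u·v has ((x)*|(y|y)) matching u and (y)* matching v.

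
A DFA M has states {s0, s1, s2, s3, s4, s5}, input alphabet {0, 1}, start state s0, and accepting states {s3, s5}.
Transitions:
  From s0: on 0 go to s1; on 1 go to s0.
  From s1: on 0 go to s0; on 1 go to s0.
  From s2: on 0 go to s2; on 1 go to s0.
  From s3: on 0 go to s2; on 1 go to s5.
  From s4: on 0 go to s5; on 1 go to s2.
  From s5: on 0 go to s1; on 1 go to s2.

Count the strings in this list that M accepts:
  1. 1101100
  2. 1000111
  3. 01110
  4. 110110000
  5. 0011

1101100: rejected
1000111: rejected
01110: rejected
110110000: rejected
0011: rejected

0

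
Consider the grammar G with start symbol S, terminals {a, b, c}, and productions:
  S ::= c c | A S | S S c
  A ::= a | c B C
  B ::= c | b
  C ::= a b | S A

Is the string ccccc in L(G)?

yes

S ⇒ SSc ⇒ ccSc ⇒ ccccc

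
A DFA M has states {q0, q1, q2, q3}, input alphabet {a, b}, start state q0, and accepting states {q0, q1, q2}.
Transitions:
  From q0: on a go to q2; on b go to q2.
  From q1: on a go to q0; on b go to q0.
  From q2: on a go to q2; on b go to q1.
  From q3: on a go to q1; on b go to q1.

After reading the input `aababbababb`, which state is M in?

q0

q0 --a--> q2
q2 --a--> q2
q2 --b--> q1
q1 --a--> q0
q0 --b--> q2
q2 --b--> q1
q1 --a--> q0
q0 --b--> q2
q2 --a--> q2
q2 --b--> q1
q1 --b--> q0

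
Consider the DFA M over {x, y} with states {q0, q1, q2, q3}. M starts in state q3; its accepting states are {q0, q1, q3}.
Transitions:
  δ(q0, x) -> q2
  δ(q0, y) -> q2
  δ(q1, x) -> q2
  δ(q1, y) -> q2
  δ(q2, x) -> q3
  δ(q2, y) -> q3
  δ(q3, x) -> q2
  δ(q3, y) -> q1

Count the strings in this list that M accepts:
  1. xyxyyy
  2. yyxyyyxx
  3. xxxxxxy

xyxyyy: rejected
yyxyyyxx: accepted
xxxxxxy: accepted

2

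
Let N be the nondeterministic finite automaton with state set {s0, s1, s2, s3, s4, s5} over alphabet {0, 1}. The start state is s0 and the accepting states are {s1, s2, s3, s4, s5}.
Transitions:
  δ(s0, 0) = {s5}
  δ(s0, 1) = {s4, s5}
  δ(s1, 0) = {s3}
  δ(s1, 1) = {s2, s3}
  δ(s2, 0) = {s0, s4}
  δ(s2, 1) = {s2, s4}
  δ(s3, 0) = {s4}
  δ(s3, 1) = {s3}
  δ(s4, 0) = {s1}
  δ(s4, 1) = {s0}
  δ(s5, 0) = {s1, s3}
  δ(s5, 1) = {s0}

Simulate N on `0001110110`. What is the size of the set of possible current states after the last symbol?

2

Start: {s0}
read 0: {s5}
read 0: {s1, s3}
read 0: {s3, s4}
read 1: {s0, s3}
read 1: {s3, s4, s5}
read 1: {s0, s3}
read 0: {s4, s5}
read 1: {s0}
read 1: {s4, s5}
read 0: {s1, s3}
Final reachable set {s1, s3} has 2 states.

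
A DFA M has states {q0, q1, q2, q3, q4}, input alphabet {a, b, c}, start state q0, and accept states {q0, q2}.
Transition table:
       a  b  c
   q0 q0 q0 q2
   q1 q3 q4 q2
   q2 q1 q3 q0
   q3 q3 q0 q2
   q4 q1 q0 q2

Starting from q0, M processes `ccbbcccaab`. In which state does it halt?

q0

q0 --c--> q2
q2 --c--> q0
q0 --b--> q0
q0 --b--> q0
q0 --c--> q2
q2 --c--> q0
q0 --c--> q2
q2 --a--> q1
q1 --a--> q3
q3 --b--> q0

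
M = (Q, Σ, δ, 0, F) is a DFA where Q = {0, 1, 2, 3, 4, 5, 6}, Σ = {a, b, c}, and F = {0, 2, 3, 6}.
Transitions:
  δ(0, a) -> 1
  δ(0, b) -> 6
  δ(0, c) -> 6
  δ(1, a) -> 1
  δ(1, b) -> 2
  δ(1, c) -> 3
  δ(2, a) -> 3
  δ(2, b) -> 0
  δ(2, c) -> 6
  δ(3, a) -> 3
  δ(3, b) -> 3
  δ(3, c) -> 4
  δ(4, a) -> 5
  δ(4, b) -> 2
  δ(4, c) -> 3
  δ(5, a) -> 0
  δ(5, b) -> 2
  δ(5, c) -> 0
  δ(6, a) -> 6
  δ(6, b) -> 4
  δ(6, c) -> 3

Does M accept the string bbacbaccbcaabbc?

accepted

0 --b--> 6
6 --b--> 4
4 --a--> 5
5 --c--> 0
0 --b--> 6
6 --a--> 6
6 --c--> 3
3 --c--> 4
4 --b--> 2
2 --c--> 6
6 --a--> 6
6 --a--> 6
6 --b--> 4
4 --b--> 2
2 --c--> 6
End in state 6, which is an accepting state.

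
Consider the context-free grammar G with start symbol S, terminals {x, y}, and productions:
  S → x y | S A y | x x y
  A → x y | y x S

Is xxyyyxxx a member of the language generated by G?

no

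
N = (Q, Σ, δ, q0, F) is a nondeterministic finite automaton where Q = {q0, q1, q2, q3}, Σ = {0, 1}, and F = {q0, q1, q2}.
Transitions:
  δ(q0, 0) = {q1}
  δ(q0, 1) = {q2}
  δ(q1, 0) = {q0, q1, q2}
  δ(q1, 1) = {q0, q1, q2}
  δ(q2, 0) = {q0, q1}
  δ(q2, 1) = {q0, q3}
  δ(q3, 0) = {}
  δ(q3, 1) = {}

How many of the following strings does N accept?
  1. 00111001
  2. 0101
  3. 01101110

00111001: accepted
0101: accepted
01101110: accepted

3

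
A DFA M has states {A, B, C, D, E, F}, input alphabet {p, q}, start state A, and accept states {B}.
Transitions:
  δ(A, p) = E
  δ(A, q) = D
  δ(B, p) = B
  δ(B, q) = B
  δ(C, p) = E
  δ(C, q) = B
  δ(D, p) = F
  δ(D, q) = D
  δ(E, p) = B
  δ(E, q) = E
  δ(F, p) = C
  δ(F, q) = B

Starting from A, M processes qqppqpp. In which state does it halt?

B

A --q--> D
D --q--> D
D --p--> F
F --p--> C
C --q--> B
B --p--> B
B --p--> B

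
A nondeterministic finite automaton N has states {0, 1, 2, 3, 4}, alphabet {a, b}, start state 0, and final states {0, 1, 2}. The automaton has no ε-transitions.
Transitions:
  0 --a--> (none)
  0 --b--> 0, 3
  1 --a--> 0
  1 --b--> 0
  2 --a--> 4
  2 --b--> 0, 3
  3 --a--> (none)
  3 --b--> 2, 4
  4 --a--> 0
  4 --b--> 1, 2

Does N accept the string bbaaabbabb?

Start: {0}
read b: {0, 3}
read b: {0, 2, 3, 4}
read a: {0, 4}
read a: {0}
read a: {}
The reachable set is empty and stays empty for the remaining 5 symbols.
Reachable ∩ accepting = {} — empty.

rejected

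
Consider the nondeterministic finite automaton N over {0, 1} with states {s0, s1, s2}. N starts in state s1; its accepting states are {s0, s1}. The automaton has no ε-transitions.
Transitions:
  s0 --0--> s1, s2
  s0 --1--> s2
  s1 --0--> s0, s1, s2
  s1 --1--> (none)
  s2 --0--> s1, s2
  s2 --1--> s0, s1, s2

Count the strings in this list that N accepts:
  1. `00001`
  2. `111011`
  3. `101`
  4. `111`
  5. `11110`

1

`00001`: accepted
`111011`: rejected
`101`: rejected
`111`: rejected
`11110`: rejected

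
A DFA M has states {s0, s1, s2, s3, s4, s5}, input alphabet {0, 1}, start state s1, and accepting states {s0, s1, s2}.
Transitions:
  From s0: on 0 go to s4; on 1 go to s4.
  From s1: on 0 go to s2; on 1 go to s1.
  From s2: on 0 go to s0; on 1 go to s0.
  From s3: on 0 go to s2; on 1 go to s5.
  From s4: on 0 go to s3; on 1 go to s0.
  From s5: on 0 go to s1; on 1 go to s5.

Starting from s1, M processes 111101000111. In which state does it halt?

s0

s1 --1--> s1
s1 --1--> s1
s1 --1--> s1
s1 --1--> s1
s1 --0--> s2
s2 --1--> s0
s0 --0--> s4
s4 --0--> s3
s3 --0--> s2
s2 --1--> s0
s0 --1--> s4
s4 --1--> s0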